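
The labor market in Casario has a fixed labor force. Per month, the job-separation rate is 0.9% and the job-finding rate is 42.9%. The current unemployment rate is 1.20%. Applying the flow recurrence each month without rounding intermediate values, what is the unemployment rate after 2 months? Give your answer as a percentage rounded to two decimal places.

Unemployment rate after two months ≈ 1.78%.

With a fixed labor force, u_{t+1} = u_t + s·(1−u_t) − f·u_t = u_t·(1−s−f) + s.
Here 1−s−f = 0.562 and s = 0.009.
u_1 = 0.012000 × 0.562 + 0.009 = 0.015744.
u_2 = 0.015744 × 0.562 + 0.009 = 0.017848.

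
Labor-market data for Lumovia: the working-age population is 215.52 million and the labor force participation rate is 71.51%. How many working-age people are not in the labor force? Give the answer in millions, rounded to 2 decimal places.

Share not in the labor force = 1 − 0.7151 = 0.2849.
Not in labor force = 0.2849 × 215.52 ≈ 61.40 million.

About 61.40 million are not in the labor force.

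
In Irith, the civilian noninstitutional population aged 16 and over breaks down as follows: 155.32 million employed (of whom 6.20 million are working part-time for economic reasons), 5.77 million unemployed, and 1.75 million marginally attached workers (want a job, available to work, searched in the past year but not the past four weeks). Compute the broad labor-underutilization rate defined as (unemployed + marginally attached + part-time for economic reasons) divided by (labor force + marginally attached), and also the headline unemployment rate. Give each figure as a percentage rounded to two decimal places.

Broad underutilization rate ≈ 8.43%; headline unemployment rate ≈ 3.58%.

Labor force = 155.32 + 5.77 = 161.09 million.
Numerator = 5.77 + 1.75 + 6.20 = 13.72 million.
Denominator = 161.09 + 1.75 = 162.84 million.
Broad rate = 13.72 / 162.84 = 8.43%.
Headline unemployment rate = 5.77 / 161.09 = 3.58%.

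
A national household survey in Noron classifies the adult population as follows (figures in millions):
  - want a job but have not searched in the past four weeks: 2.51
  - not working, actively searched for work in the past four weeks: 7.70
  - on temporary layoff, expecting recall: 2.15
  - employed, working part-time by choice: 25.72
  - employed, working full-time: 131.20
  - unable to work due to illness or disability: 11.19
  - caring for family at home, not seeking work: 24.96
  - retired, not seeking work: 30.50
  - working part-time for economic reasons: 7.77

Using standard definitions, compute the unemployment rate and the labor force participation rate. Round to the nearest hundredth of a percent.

Unemployment rate ≈ 5.64%; labor force participation rate ≈ 71.62%.

Employed = 25.72 + 131.20 + 7.77 = 164.69 million (anyone who worked, including part-time for economic reasons, counts as employed).
Unemployed = 7.70 + 2.15 = 9.85 million (jobless and actively searching, or on temporary layoff).
Labor force = 164.69 + 9.85 = 174.54 million.
Not in labor force = 2.51 + 11.19 + 24.96 + 30.50 = 69.16 million (those not working and not actively searching are outside the labor force — including those who want a job but have given up searching).
Civilian working-age population = 174.54 + 69.16 = 243.70 million.
Unemployment rate = 9.85 / 174.54 = 5.64%.
Labor force participation rate = 174.54 / 243.70 = 71.62%.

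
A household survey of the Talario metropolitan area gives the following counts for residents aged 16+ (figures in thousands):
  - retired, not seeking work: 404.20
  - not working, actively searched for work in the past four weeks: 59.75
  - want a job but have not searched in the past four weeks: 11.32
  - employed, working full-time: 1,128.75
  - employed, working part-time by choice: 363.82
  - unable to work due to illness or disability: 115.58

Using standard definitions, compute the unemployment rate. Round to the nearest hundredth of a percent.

Employed = 1,128.75 + 363.82 = 1,492.57 thousand.
Unemployed = 59.75 thousand.
Labor force = 1,492.57 + 59.75 = 1,552.32 thousand.
Unemployment rate = 59.75 / 1,552.32 = 3.85%.

Unemployment rate ≈ 3.85%.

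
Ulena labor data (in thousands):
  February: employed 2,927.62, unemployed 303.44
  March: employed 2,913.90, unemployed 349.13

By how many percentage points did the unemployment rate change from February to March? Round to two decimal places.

February: labor force = 2,927.62 + 303.44 = 3,231.06; u = 303.44/3,231.06 = 9.39%.
March: labor force = 2,913.90 + 349.13 = 3,263.03; u = 349.13/3,263.03 = 10.70%.
Change = 10.70% − 9.39% = +1.31 pp.

The unemployment rate changed by +1.31 percentage points.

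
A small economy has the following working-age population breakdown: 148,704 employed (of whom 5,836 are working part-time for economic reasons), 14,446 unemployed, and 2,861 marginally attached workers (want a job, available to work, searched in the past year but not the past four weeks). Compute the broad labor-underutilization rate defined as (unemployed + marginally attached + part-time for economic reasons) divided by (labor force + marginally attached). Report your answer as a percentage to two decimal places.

Broad underutilization rate ≈ 13.94%.

Labor force = 148,704 + 14,446 = 163,150.
Numerator = 14,446 + 2,861 + 5,836 = 23,143.
Denominator = 163,150 + 2,861 = 166,011.
Broad rate = 23,143 / 166,011 = 13.94%.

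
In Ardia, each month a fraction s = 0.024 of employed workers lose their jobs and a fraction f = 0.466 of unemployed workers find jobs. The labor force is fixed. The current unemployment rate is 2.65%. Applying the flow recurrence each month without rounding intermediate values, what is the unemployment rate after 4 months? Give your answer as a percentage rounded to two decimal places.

Unemployment rate after four months ≈ 4.75%.

With a fixed labor force, u_{t+1} = u_t + s·(1−u_t) − f·u_t = u_t·(1−s−f) + s.
Here 1−s−f = 0.510 and s = 0.024.
u_1 = 0.026500 × 0.510 + 0.024 = 0.037515.
u_2 = 0.037515 × 0.510 + 0.024 = 0.043133.
u_3 = 0.043133 × 0.510 + 0.024 = 0.045998.
u_4 = 0.045998 × 0.510 + 0.024 = 0.047459.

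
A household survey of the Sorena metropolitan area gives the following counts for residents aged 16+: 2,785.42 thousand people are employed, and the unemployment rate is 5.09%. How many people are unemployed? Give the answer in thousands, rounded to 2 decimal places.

About 149.38 thousand are unemployed.

Let U be the number unemployed. The labor force is E + U, and U/(E+U) = 0.0509.
So U = 0.0509 × 2,785.42 / (1 − 0.0509) = 141.7779 / 0.9491 ≈ 149.38 thousand.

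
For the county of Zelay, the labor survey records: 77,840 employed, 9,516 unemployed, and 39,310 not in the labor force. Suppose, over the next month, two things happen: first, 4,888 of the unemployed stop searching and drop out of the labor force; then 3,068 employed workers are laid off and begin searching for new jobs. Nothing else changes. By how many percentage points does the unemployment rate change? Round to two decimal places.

Initially, labor force = 77,840 + 9,516 = 87,356, so u = 9,516/87,356 = 10.89%.
After the first change, unemployed and labor force both fall by 4,888 → E = 77,840, U = 4,628, labor force = 82,468.
After the second change, employed falls and unemployed rises by 3,068; labor force unchanged → E = 74,772, U = 7,696, labor force = 82,468.
New unemployment rate = 7,696 / 82,468 = 9.33%.
Change = 9.33% − 10.89% = −1.56 percentage points.

The unemployment rate changes by −1.56 percentage points.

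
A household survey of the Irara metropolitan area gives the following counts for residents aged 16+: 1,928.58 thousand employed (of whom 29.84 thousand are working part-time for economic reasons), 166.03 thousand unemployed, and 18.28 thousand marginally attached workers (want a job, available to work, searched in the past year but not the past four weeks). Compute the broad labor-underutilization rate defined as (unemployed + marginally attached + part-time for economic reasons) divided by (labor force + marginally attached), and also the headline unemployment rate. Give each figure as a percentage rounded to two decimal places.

Broad underutilization rate ≈ 10.14%; headline unemployment rate ≈ 7.93%.

Labor force = 1,928.58 + 166.03 = 2,094.61 thousand.
Numerator = 166.03 + 18.28 + 29.84 = 214.15 thousand.
Denominator = 2,094.61 + 18.28 = 2,112.89 thousand.
Broad rate = 214.15 / 2,112.89 = 10.14%.
Headline unemployment rate = 166.03 / 2,094.61 = 7.93%.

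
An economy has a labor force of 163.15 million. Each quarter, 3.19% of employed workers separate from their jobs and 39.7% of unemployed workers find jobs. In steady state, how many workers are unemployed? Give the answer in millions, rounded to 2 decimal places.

About 12.13 million are unemployed in steady state.

Steady-state unemployment rate u* = s/(s+f) = 3.19/(3.19+39.7) = 0.074376.
Unemployed = u* × labor force = 0.074376 × 163.15 ≈ 12.13 million.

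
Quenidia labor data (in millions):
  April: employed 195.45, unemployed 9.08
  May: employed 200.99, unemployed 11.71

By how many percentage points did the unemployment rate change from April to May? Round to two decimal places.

April: labor force = 195.45 + 9.08 = 204.53; u = 9.08/204.53 = 4.44%.
May: labor force = 200.99 + 11.71 = 212.70; u = 11.71/212.70 = 5.51%.
Change = 5.51% − 4.44% = +1.07 pp.

The unemployment rate changed by +1.07 percentage points.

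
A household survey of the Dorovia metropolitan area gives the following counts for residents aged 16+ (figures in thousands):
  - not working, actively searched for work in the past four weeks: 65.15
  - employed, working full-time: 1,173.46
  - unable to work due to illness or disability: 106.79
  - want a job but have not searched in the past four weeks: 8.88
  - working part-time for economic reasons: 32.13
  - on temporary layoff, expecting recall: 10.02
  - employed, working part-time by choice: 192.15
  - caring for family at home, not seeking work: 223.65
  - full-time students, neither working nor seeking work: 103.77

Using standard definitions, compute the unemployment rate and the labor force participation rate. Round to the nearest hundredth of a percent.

Unemployment rate ≈ 5.10%; labor force participation rate ≈ 76.87%.

Employed = 1,173.46 + 32.13 + 192.15 = 1,397.74 thousand (anyone who worked, including part-time for economic reasons, counts as employed).
Unemployed = 65.15 + 10.02 = 75.17 thousand (jobless and actively searching, or on temporary layoff).
Labor force = 1,397.74 + 75.17 = 1,472.91 thousand.
Not in labor force = 106.79 + 8.88 + 223.65 + 103.77 = 443.09 thousand (those not working and not actively searching are outside the labor force — including those who want a job but have given up searching).
Civilian working-age population = 1,472.91 + 443.09 = 1,916.00 thousand.
Unemployment rate = 75.17 / 1,472.91 = 5.10%.
Labor force participation rate = 1,472.91 / 1,916.00 = 76.87%.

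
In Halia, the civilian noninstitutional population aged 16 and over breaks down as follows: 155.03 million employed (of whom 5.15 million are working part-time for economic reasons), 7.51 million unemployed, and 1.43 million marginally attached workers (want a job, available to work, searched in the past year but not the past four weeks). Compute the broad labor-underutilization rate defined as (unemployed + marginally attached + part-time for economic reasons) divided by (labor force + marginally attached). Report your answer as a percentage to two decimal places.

Labor force = 155.03 + 7.51 = 162.54 million.
Numerator = 7.51 + 1.43 + 5.15 = 14.09 million.
Denominator = 162.54 + 1.43 = 163.97 million.
Broad rate = 14.09 / 163.97 = 8.59%.

Broad underutilization rate ≈ 8.59%.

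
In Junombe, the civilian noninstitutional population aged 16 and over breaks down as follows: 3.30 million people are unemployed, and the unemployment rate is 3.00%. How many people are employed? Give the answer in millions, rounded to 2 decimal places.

About 106.70 million are employed.

Labor force = U / u = 3.30 / 0.0300 ≈ 110.00 million.
Employed = labor force − unemployed = 110.00 − 3.30 = 106.70 million.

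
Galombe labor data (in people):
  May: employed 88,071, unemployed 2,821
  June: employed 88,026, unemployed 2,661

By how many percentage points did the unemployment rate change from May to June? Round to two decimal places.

The unemployment rate changed by −0.17 percentage points.

May: labor force = 88,071 + 2,821 = 90,892; u = 2,821/90,892 = 3.10%.
June: labor force = 88,026 + 2,661 = 90,687; u = 2,661/90,687 = 2.93%.
Change = 2.93% − 3.10% = −0.17 pp.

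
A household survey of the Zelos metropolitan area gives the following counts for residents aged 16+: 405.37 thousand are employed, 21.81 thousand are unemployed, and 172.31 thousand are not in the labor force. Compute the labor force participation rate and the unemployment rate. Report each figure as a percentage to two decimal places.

Labor force participation rate ≈ 71.26%; unemployment rate ≈ 5.11%.

Labor force = employed + unemployed = 405.37 + 21.81 = 427.18 thousand.
Working-age population = 427.18 + 172.31 = 599.49 thousand.
Unemployment rate = 21.81 / 427.18 = 5.11%.
Labor force participation rate = 427.18 / 599.49 = 71.26%.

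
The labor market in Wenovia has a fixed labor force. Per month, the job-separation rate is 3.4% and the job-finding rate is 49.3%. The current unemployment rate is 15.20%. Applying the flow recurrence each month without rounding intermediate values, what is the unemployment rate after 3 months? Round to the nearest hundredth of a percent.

Unemployment rate after three months ≈ 7.38%.

With a fixed labor force, u_{t+1} = u_t + s·(1−u_t) − f·u_t = u_t·(1−s−f) + s.
Here 1−s−f = 0.473 and s = 0.034.
u_1 = 0.152000 × 0.473 + 0.034 = 0.105896.
u_2 = 0.105896 × 0.473 + 0.034 = 0.084089.
u_3 = 0.084089 × 0.473 + 0.034 = 0.073774.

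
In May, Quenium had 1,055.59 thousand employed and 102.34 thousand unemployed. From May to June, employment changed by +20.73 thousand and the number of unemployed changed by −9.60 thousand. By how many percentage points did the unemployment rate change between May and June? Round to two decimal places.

May: labor force = 1,055.59 + 102.34 = 1,157.93; u = 102.34/1,157.93 = 8.84%.
June: labor force = 1,076.32 + 92.74 = 1,169.06; u = 92.74/1,169.06 = 7.93%.
Change = 7.93% − 8.84% = −0.91 pp.

The unemployment rate changed by −0.91 percentage points.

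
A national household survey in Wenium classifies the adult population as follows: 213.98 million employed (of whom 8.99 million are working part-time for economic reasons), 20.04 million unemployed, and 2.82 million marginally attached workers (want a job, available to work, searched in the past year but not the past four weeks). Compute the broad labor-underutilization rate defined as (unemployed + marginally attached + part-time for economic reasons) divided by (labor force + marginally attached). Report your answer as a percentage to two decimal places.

Broad underutilization rate ≈ 13.45%.

Labor force = 213.98 + 20.04 = 234.02 million.
Numerator = 20.04 + 2.82 + 8.99 = 31.85 million.
Denominator = 234.02 + 2.82 = 236.84 million.
Broad rate = 31.85 / 236.84 = 13.45%.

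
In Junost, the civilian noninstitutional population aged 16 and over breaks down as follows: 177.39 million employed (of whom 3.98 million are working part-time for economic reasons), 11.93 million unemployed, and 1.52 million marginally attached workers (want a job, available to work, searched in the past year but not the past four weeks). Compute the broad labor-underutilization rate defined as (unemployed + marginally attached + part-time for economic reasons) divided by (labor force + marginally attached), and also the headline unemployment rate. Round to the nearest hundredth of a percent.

Labor force = 177.39 + 11.93 = 189.32 million.
Numerator = 11.93 + 1.52 + 3.98 = 17.43 million.
Denominator = 189.32 + 1.52 = 190.84 million.
Broad rate = 17.43 / 190.84 = 9.13%.
Headline unemployment rate = 11.93 / 189.32 = 6.30%.

Broad underutilization rate ≈ 9.13%; headline unemployment rate ≈ 6.30%.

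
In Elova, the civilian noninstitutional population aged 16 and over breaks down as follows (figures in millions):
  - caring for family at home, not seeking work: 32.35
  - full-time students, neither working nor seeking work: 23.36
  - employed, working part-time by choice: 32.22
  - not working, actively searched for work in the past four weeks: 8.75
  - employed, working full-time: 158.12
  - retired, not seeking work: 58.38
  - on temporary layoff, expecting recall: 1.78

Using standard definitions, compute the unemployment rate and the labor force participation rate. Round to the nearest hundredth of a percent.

Unemployment rate ≈ 5.24%; labor force participation rate ≈ 63.78%.

Employed = 32.22 + 158.12 = 190.34 million.
Unemployed = 8.75 + 1.78 = 10.53 million (jobless and actively searching, or on temporary layoff).
Labor force = 190.34 + 10.53 = 200.87 million.
Not in labor force = 32.35 + 23.36 + 58.38 = 114.09 million (those not working and not actively searching are outside the labor force).
Civilian working-age population = 200.87 + 114.09 = 314.96 million.
Unemployment rate = 10.53 / 200.87 = 5.24%.
Labor force participation rate = 200.87 / 314.96 = 63.78%.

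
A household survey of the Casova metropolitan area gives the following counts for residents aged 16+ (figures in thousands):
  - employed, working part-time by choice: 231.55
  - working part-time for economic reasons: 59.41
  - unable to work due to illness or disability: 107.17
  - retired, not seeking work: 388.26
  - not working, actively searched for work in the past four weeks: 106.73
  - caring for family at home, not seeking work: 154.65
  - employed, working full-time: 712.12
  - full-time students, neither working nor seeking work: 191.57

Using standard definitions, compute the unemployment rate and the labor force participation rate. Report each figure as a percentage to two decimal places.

Employed = 231.55 + 59.41 + 712.12 = 1,003.08 thousand (anyone who worked, including part-time for economic reasons, counts as employed).
Unemployed = 106.73 thousand.
Labor force = 1,003.08 + 106.73 = 1,109.81 thousand.
Not in labor force = 107.17 + 388.26 + 154.65 + 191.57 = 841.65 thousand (those not working and not actively searching are outside the labor force).
Civilian working-age population = 1,109.81 + 841.65 = 1,951.46 thousand.
Unemployment rate = 106.73 / 1,109.81 = 9.62%.
Labor force participation rate = 1,109.81 / 1,951.46 = 56.87%.

Unemployment rate ≈ 9.62%; labor force participation rate ≈ 56.87%.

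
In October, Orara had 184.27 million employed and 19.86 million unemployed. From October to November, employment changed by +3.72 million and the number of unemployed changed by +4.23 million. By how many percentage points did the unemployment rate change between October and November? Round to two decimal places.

The unemployment rate changed by +1.63 percentage points.

October: labor force = 184.27 + 19.86 = 204.13; u = 19.86/204.13 = 9.73%.
November: labor force = 187.99 + 24.09 = 212.08; u = 24.09/212.08 = 11.36%.
Change = 11.36% − 9.73% = +1.63 pp.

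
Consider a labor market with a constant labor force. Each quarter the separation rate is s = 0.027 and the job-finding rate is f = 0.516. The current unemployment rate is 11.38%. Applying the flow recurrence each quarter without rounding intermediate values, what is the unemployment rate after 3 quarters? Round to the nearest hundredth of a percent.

Unemployment rate after three quarters ≈ 5.58%.

With a fixed labor force, u_{t+1} = u_t + s·(1−u_t) − f·u_t = u_t·(1−s−f) + s.
Here 1−s−f = 0.457 and s = 0.027.
u_1 = 0.113800 × 0.457 + 0.027 = 0.079007.
u_2 = 0.079007 × 0.457 + 0.027 = 0.063106.
u_3 = 0.063106 × 0.457 + 0.027 = 0.055839.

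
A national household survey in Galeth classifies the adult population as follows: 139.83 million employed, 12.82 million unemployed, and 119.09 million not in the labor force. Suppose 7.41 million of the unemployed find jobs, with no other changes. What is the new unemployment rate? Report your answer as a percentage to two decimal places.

Initially, labor force = 139.83 + 12.82 = 152.65 million, so u = 12.82/152.65 = 8.40%.
After the change, unemployed falls and employed rises by 7.41; labor force unchanged → E = 147.24, U = 5.41, labor force = 152.65 million.
New unemployment rate = 5.41 / 152.65 = 3.54%.

New unemployment rate ≈ 3.54%.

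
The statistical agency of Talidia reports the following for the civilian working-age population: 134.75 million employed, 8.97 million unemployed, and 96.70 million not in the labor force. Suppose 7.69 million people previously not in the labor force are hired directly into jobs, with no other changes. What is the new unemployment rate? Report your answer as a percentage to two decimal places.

New unemployment rate ≈ 5.92%.

Initially, labor force = 134.75 + 8.97 = 143.72 million, so u = 8.97/143.72 = 6.24%.
After the change, employed and labor force both rise by 7.69; unemployed unchanged → E = 142.44, U = 8.97, labor force = 151.41 million.
New unemployment rate = 8.97 / 151.41 = 5.92%.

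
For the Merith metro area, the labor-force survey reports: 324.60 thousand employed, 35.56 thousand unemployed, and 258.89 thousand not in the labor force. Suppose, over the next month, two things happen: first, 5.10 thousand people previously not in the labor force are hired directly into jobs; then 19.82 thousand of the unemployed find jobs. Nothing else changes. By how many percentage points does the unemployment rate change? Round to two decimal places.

Initially, labor force = 324.60 + 35.56 = 360.16 thousand, so u = 35.56/360.16 = 9.87%.
After the first change, employed and labor force both rise by 5.10; unemployed unchanged → E = 329.70, U = 35.56, labor force = 365.26 thousand.
After the second change, unemployed falls and employed rises by 19.82; labor force unchanged → E = 349.52, U = 15.74, labor force = 365.26 thousand.
New unemployment rate = 15.74 / 365.26 = 4.31%.
Change = 4.31% − 9.87% = −5.56 percentage points.

The unemployment rate changes by −5.56 percentage points.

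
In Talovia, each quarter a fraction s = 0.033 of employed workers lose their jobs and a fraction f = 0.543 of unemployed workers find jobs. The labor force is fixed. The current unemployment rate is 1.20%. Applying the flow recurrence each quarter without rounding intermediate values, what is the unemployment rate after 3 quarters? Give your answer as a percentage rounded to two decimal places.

Unemployment rate after three quarters ≈ 5.38%.

With a fixed labor force, u_{t+1} = u_t + s·(1−u_t) − f·u_t = u_t·(1−s−f) + s.
Here 1−s−f = 0.424 and s = 0.033.
u_1 = 0.012000 × 0.424 + 0.033 = 0.038088.
u_2 = 0.038088 × 0.424 + 0.033 = 0.049149.
u_3 = 0.049149 × 0.424 + 0.033 = 0.053839.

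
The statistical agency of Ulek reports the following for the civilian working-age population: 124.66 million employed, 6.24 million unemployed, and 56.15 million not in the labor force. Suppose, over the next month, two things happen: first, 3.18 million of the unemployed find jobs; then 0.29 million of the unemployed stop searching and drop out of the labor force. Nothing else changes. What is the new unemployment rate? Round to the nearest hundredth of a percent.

New unemployment rate ≈ 2.12%.

Initially, labor force = 124.66 + 6.24 = 130.90 million, so u = 6.24/130.90 = 4.77%.
After the first change, unemployed falls and employed rises by 3.18; labor force unchanged → E = 127.84, U = 3.06, labor force = 130.90 million.
After the second change, unemployed and labor force both fall by 0.29 → E = 127.84, U = 2.77, labor force = 130.61 million.
New unemployment rate = 2.77 / 130.61 = 2.12%.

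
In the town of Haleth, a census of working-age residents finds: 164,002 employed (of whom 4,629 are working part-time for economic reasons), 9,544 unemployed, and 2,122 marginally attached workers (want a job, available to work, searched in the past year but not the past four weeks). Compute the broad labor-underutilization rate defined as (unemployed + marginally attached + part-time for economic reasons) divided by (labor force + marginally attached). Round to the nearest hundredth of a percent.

Broad underutilization rate ≈ 9.28%.

Labor force = 164,002 + 9,544 = 173,546.
Numerator = 9,544 + 2,122 + 4,629 = 16,295.
Denominator = 173,546 + 2,122 = 175,668.
Broad rate = 16,295 / 175,668 = 9.28%.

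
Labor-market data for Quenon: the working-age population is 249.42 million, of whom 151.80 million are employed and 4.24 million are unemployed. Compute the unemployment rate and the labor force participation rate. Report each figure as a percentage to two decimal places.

Labor force = employed + unemployed = 151.80 + 4.24 = 156.04 million.
Unemployment rate = 4.24 / 156.04 = 2.72%.
Labor force participation rate = 156.04 / 249.42 = 62.56%.

Unemployment rate ≈ 2.72%; labor force participation rate ≈ 62.56%.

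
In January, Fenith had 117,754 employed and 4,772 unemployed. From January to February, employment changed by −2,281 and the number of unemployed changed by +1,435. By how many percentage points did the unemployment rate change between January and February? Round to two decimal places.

January: labor force = 117,754 + 4,772 = 122,526; u = 4,772/122,526 = 3.89%.
February: labor force = 115,473 + 6,207 = 121,680; u = 6,207/121,680 = 5.10%.
Change = 5.10% − 3.89% = +1.21 pp.

The unemployment rate changed by +1.21 percentage points.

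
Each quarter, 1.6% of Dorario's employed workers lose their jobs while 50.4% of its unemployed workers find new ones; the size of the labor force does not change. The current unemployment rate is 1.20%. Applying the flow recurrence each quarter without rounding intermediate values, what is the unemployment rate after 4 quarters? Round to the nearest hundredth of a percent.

With a fixed labor force, u_{t+1} = u_t + s·(1−u_t) − f·u_t = u_t·(1−s−f) + s.
Here 1−s−f = 0.480 and s = 0.016.
u_1 = 0.012000 × 0.480 + 0.016 = 0.021760.
u_2 = 0.021760 × 0.480 + 0.016 = 0.026445.
u_3 = 0.026445 × 0.480 + 0.016 = 0.028694.
u_4 = 0.028694 × 0.480 + 0.016 = 0.029773.

Unemployment rate after four quarters ≈ 2.98%.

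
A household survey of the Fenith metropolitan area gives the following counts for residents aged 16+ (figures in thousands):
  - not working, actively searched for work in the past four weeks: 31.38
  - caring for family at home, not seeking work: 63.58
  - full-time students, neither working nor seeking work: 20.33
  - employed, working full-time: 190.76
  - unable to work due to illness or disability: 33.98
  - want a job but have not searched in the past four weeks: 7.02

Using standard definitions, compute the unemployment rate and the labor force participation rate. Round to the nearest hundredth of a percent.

Employed = 190.76 thousand.
Unemployed = 31.38 thousand.
Labor force = 190.76 + 31.38 = 222.14 thousand.
Not in labor force = 63.58 + 20.33 + 33.98 + 7.02 = 124.91 thousand (those not working and not actively searching are outside the labor force — including those who want a job but have given up searching).
Civilian working-age population = 222.14 + 124.91 = 347.05 thousand.
Unemployment rate = 31.38 / 222.14 = 14.13%.
Labor force participation rate = 222.14 / 347.05 = 64.01%.

Unemployment rate ≈ 14.13%; labor force participation rate ≈ 64.01%.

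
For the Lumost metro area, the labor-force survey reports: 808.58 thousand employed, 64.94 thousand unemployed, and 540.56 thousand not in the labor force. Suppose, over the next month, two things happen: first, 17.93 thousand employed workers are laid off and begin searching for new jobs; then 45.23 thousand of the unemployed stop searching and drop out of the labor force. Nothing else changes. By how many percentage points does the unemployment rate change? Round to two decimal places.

Initially, labor force = 808.58 + 64.94 = 873.52 thousand, so u = 64.94/873.52 = 7.43%.
After the first change, employed falls and unemployed rises by 17.93; labor force unchanged → E = 790.65, U = 82.87, labor force = 873.52 thousand.
After the second change, unemployed and labor force both fall by 45.23 → E = 790.65, U = 37.64, labor force = 828.29 thousand.
New unemployment rate = 37.64 / 828.29 = 4.54%.
Change = 4.54% − 7.43% = −2.89 percentage points.

The unemployment rate changes by −2.89 percentage points.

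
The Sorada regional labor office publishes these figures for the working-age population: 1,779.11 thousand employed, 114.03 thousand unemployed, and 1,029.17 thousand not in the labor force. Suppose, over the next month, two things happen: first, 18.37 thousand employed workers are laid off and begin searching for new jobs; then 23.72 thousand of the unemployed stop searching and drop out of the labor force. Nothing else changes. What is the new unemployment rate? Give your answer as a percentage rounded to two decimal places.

Initially, labor force = 1,779.11 + 114.03 = 1,893.14 thousand, so u = 114.03/1,893.14 = 6.02%.
After the first change, employed falls and unemployed rises by 18.37; labor force unchanged → E = 1,760.74, U = 132.40, labor force = 1,893.14 thousand.
After the second change, unemployed and labor force both fall by 23.72 → E = 1,760.74, U = 108.68, labor force = 1,869.42 thousand.
New unemployment rate = 108.68 / 1,869.42 = 5.81%.

New unemployment rate ≈ 5.81%.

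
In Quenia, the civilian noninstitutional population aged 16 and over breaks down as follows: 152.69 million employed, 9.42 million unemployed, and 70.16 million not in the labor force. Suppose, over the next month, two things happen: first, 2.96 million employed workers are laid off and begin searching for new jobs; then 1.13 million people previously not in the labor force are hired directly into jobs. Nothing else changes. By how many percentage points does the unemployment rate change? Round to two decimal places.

The unemployment rate changes by +1.77 percentage points.

Initially, labor force = 152.69 + 9.42 = 162.11 million, so u = 9.42/162.11 = 5.81%.
After the first change, employed falls and unemployed rises by 2.96; labor force unchanged → E = 149.73, U = 12.38, labor force = 162.11 million.
After the second change, employed and labor force both rise by 1.13; unemployed unchanged → E = 150.86, U = 12.38, labor force = 163.24 million.
New unemployment rate = 12.38 / 163.24 = 7.58%.
Change = 7.58% − 5.81% = +1.77 percentage points.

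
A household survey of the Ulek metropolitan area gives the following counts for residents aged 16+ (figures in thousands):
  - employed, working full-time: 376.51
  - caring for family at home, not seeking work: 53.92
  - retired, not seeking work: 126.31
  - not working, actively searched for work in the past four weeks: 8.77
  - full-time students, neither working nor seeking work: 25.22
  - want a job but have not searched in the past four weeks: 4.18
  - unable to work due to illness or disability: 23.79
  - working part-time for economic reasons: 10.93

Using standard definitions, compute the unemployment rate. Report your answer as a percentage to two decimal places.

Employed = 376.51 + 10.93 = 387.44 thousand (anyone who worked, including part-time for economic reasons, counts as employed).
Unemployed = 8.77 thousand.
Labor force = 387.44 + 8.77 = 396.21 thousand.
Unemployment rate = 8.77 / 396.21 = 2.21%.

Unemployment rate ≈ 2.21%.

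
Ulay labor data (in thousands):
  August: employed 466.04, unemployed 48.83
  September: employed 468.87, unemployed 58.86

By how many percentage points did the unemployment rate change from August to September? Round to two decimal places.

The unemployment rate changed by +1.67 percentage points.

August: labor force = 466.04 + 48.83 = 514.87; u = 48.83/514.87 = 9.48%.
September: labor force = 468.87 + 58.86 = 527.73; u = 58.86/527.73 = 11.15%.
Change = 11.15% − 9.48% = +1.67 pp.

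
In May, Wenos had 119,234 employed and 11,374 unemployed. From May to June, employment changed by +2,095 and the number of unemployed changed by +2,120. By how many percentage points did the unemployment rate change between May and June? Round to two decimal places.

The unemployment rate changed by +1.30 percentage points.

May: labor force = 119,234 + 11,374 = 130,608; u = 11,374/130,608 = 8.71%.
June: labor force = 121,329 + 13,494 = 134,823; u = 13,494/134,823 = 10.01%.
Change = 10.01% − 8.71% = +1.30 pp.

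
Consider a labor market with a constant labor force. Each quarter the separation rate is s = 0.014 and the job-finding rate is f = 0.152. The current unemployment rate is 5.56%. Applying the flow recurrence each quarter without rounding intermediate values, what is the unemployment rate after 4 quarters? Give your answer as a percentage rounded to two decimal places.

Unemployment rate after four quarters ≈ 7.04%.

With a fixed labor force, u_{t+1} = u_t + s·(1−u_t) − f·u_t = u_t·(1−s−f) + s.
Here 1−s−f = 0.834 and s = 0.014.
u_1 = 0.055600 × 0.834 + 0.014 = 0.060370.
u_2 = 0.060370 × 0.834 + 0.014 = 0.064349.
u_3 = 0.064349 × 0.834 + 0.014 = 0.067667.
u_4 = 0.067667 × 0.834 + 0.014 = 0.070434.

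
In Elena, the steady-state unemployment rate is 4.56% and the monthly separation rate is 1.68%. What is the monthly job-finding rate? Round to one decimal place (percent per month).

From u* = s/(s+f): f = s·(1−u)/u.
f = 1.68 × (1 − 0.0456) / 0.0456 = 1.6034 / 0.0456 ≈ 35.2% per month.

Job-finding rate ≈ 35.2% per month.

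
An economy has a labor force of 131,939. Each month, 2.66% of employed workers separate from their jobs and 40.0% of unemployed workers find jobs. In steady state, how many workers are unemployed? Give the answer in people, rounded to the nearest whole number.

Steady-state unemployment rate u* = s/(s+f) = 2.66/(2.66+40.0) = 0.062353.
Unemployed = u* × labor force = 0.062353 × 131,939 ≈ 8,227.

About 8,227 are unemployed in steady state.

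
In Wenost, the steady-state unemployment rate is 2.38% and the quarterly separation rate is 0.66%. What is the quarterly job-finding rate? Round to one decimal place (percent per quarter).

From u* = s/(s+f): f = s·(1−u)/u.
f = 0.66 × (1 − 0.0238) / 0.0238 = 0.6443 / 0.0238 ≈ 27.1% per quarter.

Job-finding rate ≈ 27.1% per quarter.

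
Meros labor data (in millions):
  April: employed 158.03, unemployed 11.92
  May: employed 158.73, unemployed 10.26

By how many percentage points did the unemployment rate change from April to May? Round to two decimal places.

April: labor force = 158.03 + 11.92 = 169.95; u = 11.92/169.95 = 7.01%.
May: labor force = 158.73 + 10.26 = 168.99; u = 10.26/168.99 = 6.07%.
Change = 6.07% − 7.01% = −0.94 pp.

The unemployment rate changed by −0.94 percentage points.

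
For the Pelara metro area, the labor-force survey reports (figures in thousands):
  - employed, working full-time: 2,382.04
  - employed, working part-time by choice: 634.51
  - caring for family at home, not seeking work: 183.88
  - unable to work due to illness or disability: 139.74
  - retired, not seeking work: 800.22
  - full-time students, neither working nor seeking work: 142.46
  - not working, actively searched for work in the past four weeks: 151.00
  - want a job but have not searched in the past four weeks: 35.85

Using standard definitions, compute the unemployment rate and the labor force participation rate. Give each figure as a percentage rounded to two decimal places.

Unemployment rate ≈ 4.77%; labor force participation rate ≈ 70.87%.

Employed = 2,382.04 + 634.51 = 3,016.55 thousand.
Unemployed = 151.00 thousand.
Labor force = 3,016.55 + 151.00 = 3,167.55 thousand.
Not in labor force = 183.88 + 139.74 + 800.22 + 142.46 + 35.85 = 1,302.15 thousand (those not working and not actively searching are outside the labor force — including those who want a job but have given up searching).
Civilian working-age population = 3,167.55 + 1,302.15 = 4,469.70 thousand.
Unemployment rate = 151.00 / 3,167.55 = 4.77%.
Labor force participation rate = 3,167.55 / 4,469.70 = 70.87%.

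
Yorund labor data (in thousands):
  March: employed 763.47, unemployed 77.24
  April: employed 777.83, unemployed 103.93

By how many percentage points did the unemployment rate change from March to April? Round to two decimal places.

The unemployment rate changed by +2.60 percentage points.

March: labor force = 763.47 + 77.24 = 840.71; u = 77.24/840.71 = 9.19%.
April: labor force = 777.83 + 103.93 = 881.76; u = 103.93/881.76 = 11.79%.
Change = 11.79% − 9.19% = +2.60 pp.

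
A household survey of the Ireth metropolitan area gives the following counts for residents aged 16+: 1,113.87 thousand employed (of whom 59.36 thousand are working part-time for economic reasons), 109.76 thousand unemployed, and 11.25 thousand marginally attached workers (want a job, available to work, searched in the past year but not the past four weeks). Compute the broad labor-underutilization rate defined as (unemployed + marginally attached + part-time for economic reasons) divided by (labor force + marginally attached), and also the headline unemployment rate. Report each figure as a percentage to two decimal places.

Broad underutilization rate ≈ 14.61%; headline unemployment rate ≈ 8.97%.

Labor force = 1,113.87 + 109.76 = 1,223.63 thousand.
Numerator = 109.76 + 11.25 + 59.36 = 180.37 thousand.
Denominator = 1,223.63 + 11.25 = 1,234.88 thousand.
Broad rate = 180.37 / 1,234.88 = 14.61%.
Headline unemployment rate = 109.76 / 1,223.63 = 8.97%.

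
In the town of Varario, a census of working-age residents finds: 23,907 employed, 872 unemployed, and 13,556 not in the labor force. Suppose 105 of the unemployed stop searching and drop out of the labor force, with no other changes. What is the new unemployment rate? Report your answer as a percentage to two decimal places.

New unemployment rate ≈ 3.11%.

Initially, labor force = 23,907 + 872 = 24,779, so u = 872/24,779 = 3.52%.
After the change, unemployed and labor force both fall by 105 → E = 23,907, U = 767, labor force = 24,674.
New unemployment rate = 767 / 24,674 = 3.11%.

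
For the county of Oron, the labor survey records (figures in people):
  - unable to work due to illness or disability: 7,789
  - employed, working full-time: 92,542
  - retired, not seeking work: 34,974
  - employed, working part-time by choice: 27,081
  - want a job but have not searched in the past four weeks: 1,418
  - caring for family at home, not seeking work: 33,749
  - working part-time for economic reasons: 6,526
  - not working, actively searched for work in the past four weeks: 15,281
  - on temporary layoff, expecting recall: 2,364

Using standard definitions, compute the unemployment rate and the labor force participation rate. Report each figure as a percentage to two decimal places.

Unemployment rate ≈ 12.27%; labor force participation rate ≈ 64.85%.

Employed = 92,542 + 27,081 + 6,526 = 126,149 (anyone who worked, including part-time for economic reasons, counts as employed).
Unemployed = 15,281 + 2,364 = 17,645 (jobless and actively searching, or on temporary layoff).
Labor force = 126,149 + 17,645 = 143,794.
Not in labor force = 7,789 + 34,974 + 1,418 + 33,749 = 77,930 (those not working and not actively searching are outside the labor force — including those who want a job but have given up searching).
Civilian working-age population = 143,794 + 77,930 = 221,724.
Unemployment rate = 17,645 / 143,794 = 12.27%.
Labor force participation rate = 143,794 / 221,724 = 64.85%.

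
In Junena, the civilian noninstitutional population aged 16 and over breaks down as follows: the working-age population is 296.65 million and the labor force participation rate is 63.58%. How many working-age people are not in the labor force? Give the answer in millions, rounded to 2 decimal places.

Share not in the labor force = 1 − 0.6358 = 0.3642.
Not in labor force = 0.3642 × 296.65 ≈ 108.04 million.

About 108.04 million are not in the labor force.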